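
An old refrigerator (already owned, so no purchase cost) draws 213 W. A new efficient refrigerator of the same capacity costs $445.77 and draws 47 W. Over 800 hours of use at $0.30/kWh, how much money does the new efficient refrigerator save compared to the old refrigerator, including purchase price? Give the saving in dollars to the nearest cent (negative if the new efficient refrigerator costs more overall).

-$405.93

old refrigerator: $0.00 + (213/1000) kW × 800 h × $0.30 = $0.00 + $51.12 = $51.12
new efficient refrigerator: $445.77 + (47/1000) kW × 800 h × $0.30 = $445.77 + $11.28 = $457.05
Saving = $51.12 − $457.05 = −$405.93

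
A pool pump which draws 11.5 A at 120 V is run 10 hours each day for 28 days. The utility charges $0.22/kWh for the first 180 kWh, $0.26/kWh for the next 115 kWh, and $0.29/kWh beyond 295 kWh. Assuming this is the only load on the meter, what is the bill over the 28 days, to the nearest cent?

$96.01

Power = 11.5 A × 120 V = 1380 W = 1.38 kW
Runtime = 10 h/day × 28 days = 280 h
Energy = 1.38 kW × 280 h = 386.4 kWh
Tier 1 (0–180 kWh): 180 × $0.22 = $39.6
Tier 2 (180–295 kWh): 115 × $0.26 = $29.9
Above 295 kWh: 91.4 × $0.29 = $26.506
Bill = $96.01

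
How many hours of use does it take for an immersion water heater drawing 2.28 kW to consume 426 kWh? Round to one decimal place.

Hours = 426 kWh ÷ 2.28 kW = 186.8 h

186.8 h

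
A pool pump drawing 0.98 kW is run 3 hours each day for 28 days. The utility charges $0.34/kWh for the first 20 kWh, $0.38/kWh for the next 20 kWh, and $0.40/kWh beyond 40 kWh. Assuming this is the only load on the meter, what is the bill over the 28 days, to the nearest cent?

Runtime = 3 h/day × 28 days = 84 h
Energy = 0.98 kW × 84 h = 82.32 kWh
Tier 1 (0–20 kWh): 20 × $0.34 = $6.8
Tier 2 (20–40 kWh): 20 × $0.38 = $7.6
Above 40 kWh: 42.32 × $0.40 = $16.928
Bill = $31.33

$31.33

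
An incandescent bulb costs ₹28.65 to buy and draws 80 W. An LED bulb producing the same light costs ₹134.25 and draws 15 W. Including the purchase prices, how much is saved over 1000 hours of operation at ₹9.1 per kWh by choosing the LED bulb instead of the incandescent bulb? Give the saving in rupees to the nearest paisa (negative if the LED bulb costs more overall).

₹485.90

incandescent bulb: ₹28.65 + (80/1000) kW × 1000 h × ₹9.1 = ₹28.65 + ₹728 = ₹756.65
LED bulb: ₹134.25 + (15/1000) kW × 1000 h × ₹9.1 = ₹134.25 + ₹136.5 = ₹270.75
Saving = ₹756.65 − ₹270.75 = ₹485.9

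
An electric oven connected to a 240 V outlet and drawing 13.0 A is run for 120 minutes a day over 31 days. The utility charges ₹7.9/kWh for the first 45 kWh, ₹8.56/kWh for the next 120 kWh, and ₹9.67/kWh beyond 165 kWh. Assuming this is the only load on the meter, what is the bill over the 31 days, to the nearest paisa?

Power = 13.0 A × 240 V = 3120 W = 3.12 kW
Runtime = 120 min × 31 = 3720 min = 62 h
Energy = 3.12 kW × 62 h = 193.44 kWh
Tier 1 (0–45 kWh): 45 × ₹7.9 = ₹355.5
Tier 2 (45–165 kWh): 120 × ₹8.56 = ₹1027.2
Above 165 kWh: 28.44 × ₹9.67 = ₹275.0148
Bill = ₹1657.71

₹1657.71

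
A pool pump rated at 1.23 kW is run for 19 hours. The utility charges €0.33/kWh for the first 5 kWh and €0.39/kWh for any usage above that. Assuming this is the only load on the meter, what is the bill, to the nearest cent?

Energy = 1.23 kW × 19 h = 23.37 kWh
Tier 1 (0–5 kWh): 5 × €0.33 = €1.65
Above 5 kWh: 18.37 × €0.39 = €7.1643
Bill = €8.81

€8.81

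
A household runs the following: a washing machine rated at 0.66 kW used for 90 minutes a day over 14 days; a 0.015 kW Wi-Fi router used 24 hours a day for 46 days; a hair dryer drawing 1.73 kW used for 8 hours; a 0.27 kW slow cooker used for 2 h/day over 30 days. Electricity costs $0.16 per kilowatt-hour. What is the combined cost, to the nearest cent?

washing machine: Runtime = 90 min × 14 = 1260 min = 21 h
washing machine: 0.66 kW × 21 h = 13.86 kWh
Wi-Fi router: Runtime = 24 h × 46 = 1104 h
Wi-Fi router: 0.015 kW × 1104 h = 16.56 kWh
hair dryer: 1.73 kW × 8 h = 13.84 kWh
slow cooker: Runtime = 2 h/day × 30 days = 60 h
slow cooker: 0.27 kW × 60 h = 16.2 kWh
Total energy = 60.46 kWh
Cost = 60.46 × $0.16 = $9.67

$9.67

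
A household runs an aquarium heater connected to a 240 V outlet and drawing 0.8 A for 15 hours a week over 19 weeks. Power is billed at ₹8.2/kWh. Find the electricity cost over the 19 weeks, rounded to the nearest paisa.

₹448.70

Power = 0.8 A × 240 V = 192 W = 0.192 kW
Runtime = 15 h/week × 19 weeks = 285 h
Energy = 0.192 kW × 285 h = 54.72 kWh
Cost = 54.72 kWh × ₹8.2/kWh = ₹448.70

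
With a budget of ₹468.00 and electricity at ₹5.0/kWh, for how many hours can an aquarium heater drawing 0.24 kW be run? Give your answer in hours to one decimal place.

390.0 h

Energy available = ₹468.00 ÷ ₹5.0/kWh = 93.6 kWh
Hours = 93.6 kWh ÷ 0.24 kW = 390.0 h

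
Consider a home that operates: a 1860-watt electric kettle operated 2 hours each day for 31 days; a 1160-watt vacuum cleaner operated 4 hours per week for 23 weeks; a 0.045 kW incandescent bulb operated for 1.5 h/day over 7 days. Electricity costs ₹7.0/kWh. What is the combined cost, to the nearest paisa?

electric kettle: Runtime = 2 h/day × 31 days = 62 h
electric kettle: 1.86 kW × 62 h = 115.32 kWh
vacuum cleaner: Runtime = 4 h/week × 23 weeks = 92 h
vacuum cleaner: 1.16 kW × 92 h = 106.72 kWh
incandescent bulb: Runtime = 1.5 h/day × 7 days = 10.5 h
incandescent bulb: 0.045 kW × 10.5 h = 0.4725 kWh
Total energy = 222.5125 kWh
Cost = 222.5125 × ₹7.0 = ₹1557.59

₹1557.59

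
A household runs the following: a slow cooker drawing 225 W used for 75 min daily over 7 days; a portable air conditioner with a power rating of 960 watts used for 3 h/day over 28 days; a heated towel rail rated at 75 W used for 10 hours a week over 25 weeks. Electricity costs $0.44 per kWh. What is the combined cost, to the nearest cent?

slow cooker: Runtime = 75 min × 7 = 525 min = 8.75 h
slow cooker: 0.225 kW × 8.75 h = 1.96875 kWh
portable air conditioner: Runtime = 3 h/day × 28 days = 84 h
portable air conditioner: 0.96 kW × 84 h = 80.64 kWh
heated towel rail: Runtime = 10 h/week × 25 weeks = 250 h
heated towel rail: 0.075 kW × 250 h = 18.75 kWh
Total energy = 101.35875 kWh
Cost = 101.35875 × $0.44 = $44.60

$44.60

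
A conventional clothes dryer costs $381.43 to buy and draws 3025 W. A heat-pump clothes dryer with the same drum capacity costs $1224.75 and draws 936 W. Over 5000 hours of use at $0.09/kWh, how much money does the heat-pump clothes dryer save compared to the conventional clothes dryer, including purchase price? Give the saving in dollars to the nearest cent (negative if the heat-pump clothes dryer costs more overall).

$96.73

conventional clothes dryer: $381.43 + (3025/1000) kW × 5000 h × $0.09 = $381.43 + $1361.25 = $1742.68
heat-pump clothes dryer: $1224.75 + (936/1000) kW × 5000 h × $0.09 = $1224.75 + $421.2 = $1645.95
Saving = $1742.68 − $1645.95 = $96.73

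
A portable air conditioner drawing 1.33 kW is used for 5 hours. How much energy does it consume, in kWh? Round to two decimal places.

Energy = 1.33 kW × 5 h = 6.65 kWh

6.65 kWh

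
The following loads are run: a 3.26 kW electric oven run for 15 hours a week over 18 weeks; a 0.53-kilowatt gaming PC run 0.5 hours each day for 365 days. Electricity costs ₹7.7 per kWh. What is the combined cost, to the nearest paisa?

₹7522.32

electric oven: Runtime = 15 h/week × 18 weeks = 270 h
electric oven: 3.26 kW × 270 h = 880.2 kWh
gaming PC: Runtime = 0.5 h/day × 365 days = 182.5 h
gaming PC: 0.53 kW × 182.5 h = 96.725 kWh
Total energy = 976.925 kWh
Cost = 976.925 × ₹7.7 = ₹7522.32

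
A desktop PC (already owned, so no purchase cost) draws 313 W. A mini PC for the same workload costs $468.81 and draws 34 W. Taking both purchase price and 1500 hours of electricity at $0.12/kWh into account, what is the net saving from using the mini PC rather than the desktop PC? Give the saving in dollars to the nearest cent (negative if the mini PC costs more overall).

desktop PC: $0.00 + (313/1000) kW × 1500 h × $0.12 = $0.00 + $56.34 = $56.34
mini PC: $468.81 + (34/1000) kW × 1500 h × $0.12 = $468.81 + $6.12 = $474.93
Saving = $56.34 − $474.93 = −$418.59

-$418.59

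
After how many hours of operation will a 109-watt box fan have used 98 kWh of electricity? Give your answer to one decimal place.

Hours = 98 kWh ÷ 0.109 kW = 899.1 h

899.1 h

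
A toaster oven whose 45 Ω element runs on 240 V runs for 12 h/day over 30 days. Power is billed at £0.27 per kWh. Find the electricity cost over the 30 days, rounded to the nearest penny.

Power = V²/R = 240²/45 = 1280 W = 1.28 kW
Runtime = 12 h/day × 30 days = 360 h
Energy = 1.28 kW × 360 h = 460.8 kWh
Cost = 460.8 kWh × £0.27/kWh = £124.42

£124.42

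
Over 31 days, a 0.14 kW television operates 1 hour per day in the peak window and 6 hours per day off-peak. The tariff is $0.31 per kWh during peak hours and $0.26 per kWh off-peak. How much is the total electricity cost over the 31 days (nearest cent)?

$8.12

Peak energy = 0.14 kW × 1 h × 31 = 4.34 kWh
Off-peak energy = 0.14 kW × 6 h × 31 = 26.04 kWh
Cost = 4.34 × $0.31 + 26.04 × $0.26 = $1.3454 + $6.7704 = $8.12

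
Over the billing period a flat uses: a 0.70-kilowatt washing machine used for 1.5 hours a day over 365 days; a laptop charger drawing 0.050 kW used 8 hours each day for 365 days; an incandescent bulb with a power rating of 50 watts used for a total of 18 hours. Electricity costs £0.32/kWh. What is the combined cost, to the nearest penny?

£169.65

washing machine: Runtime = 1.5 h/day × 365 days = 547.5 h
washing machine: 0.7 kW × 547.5 h = 383.25 kWh
laptop charger: Runtime = 8 h/day × 365 days = 2920 h
laptop charger: 0.05 kW × 2920 h = 146 kWh
incandescent bulb: 0.05 kW × 18 h = 0.9 kWh
Total energy = 530.15 kWh
Cost = 530.15 × £0.32 = £169.65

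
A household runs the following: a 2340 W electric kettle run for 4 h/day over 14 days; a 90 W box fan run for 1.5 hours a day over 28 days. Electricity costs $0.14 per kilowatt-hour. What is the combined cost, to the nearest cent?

electric kettle: Runtime = 4 h/day × 14 days = 56 h
electric kettle: 2.34 kW × 56 h = 131.04 kWh
box fan: Runtime = 1.5 h/day × 28 days = 42 h
box fan: 0.09 kW × 42 h = 3.78 kWh
Total energy = 134.82 kWh
Cost = 134.82 × $0.14 = $18.87

$18.87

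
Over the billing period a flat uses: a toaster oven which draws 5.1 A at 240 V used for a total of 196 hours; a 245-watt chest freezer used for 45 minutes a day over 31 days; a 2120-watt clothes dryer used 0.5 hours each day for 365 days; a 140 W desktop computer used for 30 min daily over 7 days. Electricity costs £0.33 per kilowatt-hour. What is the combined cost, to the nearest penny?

toaster oven: Power = 5.1 A × 240 V = 1224 W = 1.224 kW
toaster oven: 1.224 kW × 196 h = 239.904 kWh
chest freezer: Runtime = 45 min × 31 = 1395 min = 23.25 h
chest freezer: 0.245 kW × 23.25 h = 5.69625 kWh
clothes dryer: Runtime = 0.5 h/day × 365 days = 182.5 h
clothes dryer: 2.12 kW × 182.5 h = 386.9 kWh
desktop computer: Runtime = 30 min × 7 = 210 min = 3.5 h
desktop computer: 0.14 kW × 3.5 h = 0.49 kWh
Total energy = 632.99025 kWh
Cost = 632.99025 × £0.33 = £208.89

£208.89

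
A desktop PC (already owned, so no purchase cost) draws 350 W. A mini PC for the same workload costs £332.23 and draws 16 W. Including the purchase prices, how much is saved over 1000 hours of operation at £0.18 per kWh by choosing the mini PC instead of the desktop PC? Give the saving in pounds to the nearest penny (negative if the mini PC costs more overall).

-£272.11

desktop PC: £0.00 + (350/1000) kW × 1000 h × £0.18 = £0.00 + £63 = £63
mini PC: £332.23 + (16/1000) kW × 1000 h × £0.18 = £332.23 + £2.88 = £335.11
Saving = £63 − £335.11 = −£272.11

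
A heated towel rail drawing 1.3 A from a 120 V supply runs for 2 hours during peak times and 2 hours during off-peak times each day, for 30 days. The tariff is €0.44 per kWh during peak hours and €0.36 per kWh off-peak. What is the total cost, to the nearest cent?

€7.49

Power = 1.3 A × 120 V = 156 W = 0.156 kW
Peak energy = 0.156 kW × 2 h × 30 = 9.36 kWh
Off-peak energy = 0.156 kW × 2 h × 30 = 9.36 kWh
Cost = 9.36 × €0.44 + 9.36 × €0.36 = €4.1184 + €3.3696 = €7.49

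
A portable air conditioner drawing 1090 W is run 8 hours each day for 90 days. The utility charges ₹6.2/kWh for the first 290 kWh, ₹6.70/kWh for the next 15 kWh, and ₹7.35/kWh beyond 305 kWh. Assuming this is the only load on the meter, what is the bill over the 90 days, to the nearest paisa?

₹5425.03

Runtime = 8 h/day × 90 days = 720 h
Energy = 1.09 kW × 720 h = 784.8 kWh
Tier 1 (0–290 kWh): 290 × ₹6.2 = ₹1798
Tier 2 (290–305 kWh): 15 × ₹6.70 = ₹100.5
Above 305 kWh: 479.8 × ₹7.35 = ₹3526.53
Bill = ₹5425.03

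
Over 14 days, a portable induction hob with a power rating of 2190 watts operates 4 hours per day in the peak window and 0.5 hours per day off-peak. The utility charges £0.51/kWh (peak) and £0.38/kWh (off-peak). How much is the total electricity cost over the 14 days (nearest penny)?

£68.37

Peak energy = 2.19 kW × 4 h × 14 = 122.64 kWh
Off-peak energy = 2.19 kW × 0.5 h × 14 = 15.33 kWh
Cost = 122.64 × £0.51 + 15.33 × £0.38 = £62.5464 + £5.8254 = £68.37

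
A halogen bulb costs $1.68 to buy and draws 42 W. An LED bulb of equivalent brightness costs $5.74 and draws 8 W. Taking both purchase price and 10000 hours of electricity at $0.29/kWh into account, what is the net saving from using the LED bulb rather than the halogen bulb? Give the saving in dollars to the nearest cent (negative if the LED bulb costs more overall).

halogen bulb: $1.68 + (42/1000) kW × 10000 h × $0.29 = $1.68 + $121.8 = $123.48
LED bulb: $5.74 + (8/1000) kW × 10000 h × $0.29 = $5.74 + $23.2 = $28.94
Saving = $123.48 − $28.94 = $94.54

$94.54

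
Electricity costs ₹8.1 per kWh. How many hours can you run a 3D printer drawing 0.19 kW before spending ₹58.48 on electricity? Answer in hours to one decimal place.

38.0 h

Energy available = ₹58.48 ÷ ₹8.1/kWh = 7.2198 kWh
Hours = 7.2198 kWh ÷ 0.19 kW = 38.0 h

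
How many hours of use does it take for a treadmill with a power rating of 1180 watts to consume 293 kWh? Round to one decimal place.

Hours = 293 kWh ÷ 1.18 kW = 248.3 h

248.3 h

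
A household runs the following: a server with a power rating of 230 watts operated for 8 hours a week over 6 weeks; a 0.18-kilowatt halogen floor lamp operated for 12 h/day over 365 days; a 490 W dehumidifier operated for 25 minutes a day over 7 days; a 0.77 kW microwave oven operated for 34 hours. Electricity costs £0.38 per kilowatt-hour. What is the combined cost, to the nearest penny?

£314.28

server: Runtime = 8 h/week × 6 weeks = 48 h
server: 0.23 kW × 48 h = 11.04 kWh
halogen floor lamp: Runtime = 12 h/day × 365 days = 4380 h
halogen floor lamp: 0.18 kW × 4380 h = 788.4 kWh
dehumidifier: Runtime = 25 min × 7 = 175 min = 2.916666… h
dehumidifier: 0.49 kW × 2.916666… h = 1.429166… kWh
microwave oven: 0.77 kW × 34 h = 26.18 kWh
Total energy = 827.049166… kWh
Cost = 827.049166… × £0.38 = £314.28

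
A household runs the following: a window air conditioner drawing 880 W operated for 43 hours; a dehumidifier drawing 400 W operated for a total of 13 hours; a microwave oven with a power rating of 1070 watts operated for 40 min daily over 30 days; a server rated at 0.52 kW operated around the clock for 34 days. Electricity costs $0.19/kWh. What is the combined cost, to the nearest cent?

window air conditioner: 0.88 kW × 43 h = 37.84 kWh
dehumidifier: 0.4 kW × 13 h = 5.2 kWh
microwave oven: Runtime = 40 min × 30 = 1200 min = 20 h
microwave oven: 1.07 kW × 20 h = 21.4 kWh
server: Runtime = 24 h × 34 = 816 h
server: 0.52 kW × 816 h = 424.32 kWh
Total energy = 488.76 kWh
Cost = 488.76 × $0.19 = $92.86

$92.86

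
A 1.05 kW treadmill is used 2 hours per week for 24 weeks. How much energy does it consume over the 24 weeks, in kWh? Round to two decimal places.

Runtime = 2 h/week × 24 weeks = 48 h
Energy = 1.05 kW × 48 h = 50.4 kWh

50.40 kWh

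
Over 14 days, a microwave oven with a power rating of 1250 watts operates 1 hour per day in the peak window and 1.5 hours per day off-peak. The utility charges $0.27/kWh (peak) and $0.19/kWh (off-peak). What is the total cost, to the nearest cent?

Peak energy = 1.25 kW × 1 h × 14 = 17.5 kWh
Off-peak energy = 1.25 kW × 1.5 h × 14 = 26.25 kWh
Cost = 17.5 × $0.27 + 26.25 × $0.19 = $4.725 + $4.9875 = $9.71

$9.71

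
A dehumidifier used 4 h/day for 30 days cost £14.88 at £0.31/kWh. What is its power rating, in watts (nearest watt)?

400 W

Energy = £14.88 ÷ £0.31/kWh = 48 kWh
Runtime = 4 h/day × 30 days = 120 h
Power = 48 kWh ÷ 120 h = 0.4 kW = 400 W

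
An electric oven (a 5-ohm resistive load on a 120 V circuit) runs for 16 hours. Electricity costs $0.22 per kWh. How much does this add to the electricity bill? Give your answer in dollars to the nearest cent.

Power = V²/R = 120²/5 = 2880 W = 2.88 kW
Energy = 2.88 kW × 16 h = 46.08 kWh
Cost = 46.08 kWh × $0.22/kWh = $10.14

$10.14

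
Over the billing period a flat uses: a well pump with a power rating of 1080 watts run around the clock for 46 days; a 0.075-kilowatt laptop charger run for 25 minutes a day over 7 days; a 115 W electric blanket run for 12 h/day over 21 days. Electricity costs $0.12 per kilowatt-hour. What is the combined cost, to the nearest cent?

$146.58

well pump: Runtime = 24 h × 46 = 1104 h
well pump: 1.08 kW × 1104 h = 1192.32 kWh
laptop charger: Runtime = 25 min × 7 = 175 min = 2.916666… h
laptop charger: 0.075 kW × 2.916666… h = 0.21875 kWh
electric blanket: Runtime = 12 h/day × 21 days = 252 h
electric blanket: 0.115 kW × 252 h = 28.98 kWh
Total energy = 1221.51875 kWh
Cost = 1221.51875 × $0.12 = $146.58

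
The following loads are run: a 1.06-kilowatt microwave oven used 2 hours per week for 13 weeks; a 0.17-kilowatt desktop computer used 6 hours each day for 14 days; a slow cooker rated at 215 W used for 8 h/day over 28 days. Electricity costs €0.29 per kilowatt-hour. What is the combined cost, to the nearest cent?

microwave oven: Runtime = 2 h/week × 13 weeks = 26 h
microwave oven: 1.06 kW × 26 h = 27.56 kWh
desktop computer: Runtime = 6 h/day × 14 days = 84 h
desktop computer: 0.17 kW × 84 h = 14.28 kWh
slow cooker: Runtime = 8 h/day × 28 days = 224 h
slow cooker: 0.215 kW × 224 h = 48.16 kWh
Total energy = 90 kWh
Cost = 90 × €0.29 = €26.10

€26.10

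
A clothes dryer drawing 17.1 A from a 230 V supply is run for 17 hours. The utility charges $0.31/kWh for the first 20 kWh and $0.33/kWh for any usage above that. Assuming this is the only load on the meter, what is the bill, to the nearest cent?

$21.66

Power = 17.1 A × 230 V = 3933 W = 3.933 kW
Energy = 3.933 kW × 17 h = 66.861 kWh
Tier 1 (0–20 kWh): 20 × $0.31 = $6.2
Above 20 kWh: 46.861 × $0.33 = $15.46413
Bill = $21.66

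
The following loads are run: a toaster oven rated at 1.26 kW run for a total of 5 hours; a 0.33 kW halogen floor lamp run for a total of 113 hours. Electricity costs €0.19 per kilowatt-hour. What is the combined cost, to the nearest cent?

€8.28

toaster oven: 1.26 kW × 5 h = 6.3 kWh
halogen floor lamp: 0.33 kW × 113 h = 37.29 kWh
Total energy = 43.59 kWh
Cost = 43.59 × €0.19 = €8.28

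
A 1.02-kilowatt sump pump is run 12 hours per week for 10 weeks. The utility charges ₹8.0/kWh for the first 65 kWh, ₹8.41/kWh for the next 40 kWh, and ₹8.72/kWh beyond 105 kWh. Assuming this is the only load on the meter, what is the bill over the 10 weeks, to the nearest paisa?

₹1008.13

Runtime = 12 h/week × 10 weeks = 120 h
Energy = 1.02 kW × 120 h = 122.4 kWh
Tier 1 (0–65 kWh): 65 × ₹8.0 = ₹520
Tier 2 (65–105 kWh): 40 × ₹8.41 = ₹336.4
Above 105 kWh: 17.4 × ₹8.72 = ₹151.728
Bill = ₹1008.13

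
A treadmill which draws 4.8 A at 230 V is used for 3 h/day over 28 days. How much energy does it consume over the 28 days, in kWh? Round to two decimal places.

Power = 4.8 A × 230 V = 1104 W = 1.104 kW
Runtime = 3 h/day × 28 days = 84 h
Energy = 1.104 kW × 84 h = 92.736 kWh ≈ 92.74 kWh

92.74 kWh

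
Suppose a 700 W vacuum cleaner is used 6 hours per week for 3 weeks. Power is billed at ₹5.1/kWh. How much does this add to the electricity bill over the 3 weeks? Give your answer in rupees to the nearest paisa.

₹64.26

Runtime = 6 h/week × 3 weeks = 18 h
Energy = 0.7 kW × 18 h = 12.6 kWh
Cost = 12.6 kWh × ₹5.1/kWh = ₹64.26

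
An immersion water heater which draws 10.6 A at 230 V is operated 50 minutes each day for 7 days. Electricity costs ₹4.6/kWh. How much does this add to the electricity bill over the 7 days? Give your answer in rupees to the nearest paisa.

Power = 10.6 A × 230 V = 2438 W = 2.438 kW
Runtime = 50 min × 7 = 350 min = 5.833333… h
Energy = 2.438 kW × 5.833333… h = 14.221666… kWh
Cost = 14.221666… kWh × ₹4.6/kWh = ₹65.42

₹65.42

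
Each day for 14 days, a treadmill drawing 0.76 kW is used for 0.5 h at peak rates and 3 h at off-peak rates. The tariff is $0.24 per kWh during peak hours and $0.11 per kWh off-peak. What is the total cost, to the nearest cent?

$4.79

Peak energy = 0.76 kW × 0.5 h × 14 = 5.32 kWh
Off-peak energy = 0.76 kW × 3 h × 14 = 31.92 kWh
Cost = 5.32 × $0.24 + 31.92 × $0.11 = $1.2768 + $3.5112 = $4.79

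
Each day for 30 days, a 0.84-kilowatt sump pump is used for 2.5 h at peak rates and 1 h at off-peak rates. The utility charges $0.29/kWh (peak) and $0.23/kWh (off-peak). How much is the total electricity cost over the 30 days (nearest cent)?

$24.07

Peak energy = 0.84 kW × 2.5 h × 30 = 63 kWh
Off-peak energy = 0.84 kW × 1 h × 30 = 25.2 kWh
Cost = 63 × $0.29 + 25.2 × $0.23 = $18.27 + $5.796 = $24.07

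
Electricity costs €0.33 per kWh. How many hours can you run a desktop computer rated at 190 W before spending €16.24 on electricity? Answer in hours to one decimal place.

259.0 h

Energy available = €16.24 ÷ €0.33/kWh = 49.2121 kWh
Hours = 49.2121 kWh ÷ 0.19 kW = 259.0 h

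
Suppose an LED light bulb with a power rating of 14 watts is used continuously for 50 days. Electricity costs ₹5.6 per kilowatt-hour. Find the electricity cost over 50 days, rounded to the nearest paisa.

Runtime = 24 h × 50 = 1200 h
Energy = 0.014 kW × 1200 h = 16.8 kWh
Cost = 16.8 kWh × ₹5.6/kWh = ₹94.08

₹94.08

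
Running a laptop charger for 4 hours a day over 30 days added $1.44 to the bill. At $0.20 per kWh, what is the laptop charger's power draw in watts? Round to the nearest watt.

Energy = $1.44 ÷ $0.20/kWh = 7.2 kWh
Runtime = 4 h/day × 30 days = 120 h
Power = 7.2 kWh ÷ 120 h = 0.06 kW = 60 W

60 W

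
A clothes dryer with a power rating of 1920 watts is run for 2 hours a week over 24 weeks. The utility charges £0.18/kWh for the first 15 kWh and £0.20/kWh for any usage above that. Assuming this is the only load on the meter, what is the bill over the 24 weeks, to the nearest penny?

Runtime = 2 h/week × 24 weeks = 48 h
Energy = 1.92 kW × 48 h = 92.16 kWh
Tier 1 (0–15 kWh): 15 × £0.18 = £2.7
Above 15 kWh: 77.16 × £0.20 = £15.432
Bill = £18.13

£18.13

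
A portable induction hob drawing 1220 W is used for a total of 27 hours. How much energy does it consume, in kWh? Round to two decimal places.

Energy = 1.22 kW × 27 h = 32.94 kWh

32.94 kWh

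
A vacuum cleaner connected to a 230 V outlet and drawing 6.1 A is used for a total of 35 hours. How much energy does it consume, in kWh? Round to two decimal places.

49.11 kWh

Power = 6.1 A × 230 V = 1403 W = 1.403 kW
Energy = 1.403 kW × 35 h = 49.105 kWh ≈ 49.11 kWh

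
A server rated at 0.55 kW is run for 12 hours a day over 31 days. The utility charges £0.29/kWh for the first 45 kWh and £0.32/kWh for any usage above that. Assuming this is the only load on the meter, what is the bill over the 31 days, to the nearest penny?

£64.12

Runtime = 12 h/day × 31 days = 372 h
Energy = 0.55 kW × 372 h = 204.6 kWh
Tier 1 (0–45 kWh): 45 × £0.29 = £13.05
Above 45 kWh: 159.6 × £0.32 = £51.072
Bill = £64.12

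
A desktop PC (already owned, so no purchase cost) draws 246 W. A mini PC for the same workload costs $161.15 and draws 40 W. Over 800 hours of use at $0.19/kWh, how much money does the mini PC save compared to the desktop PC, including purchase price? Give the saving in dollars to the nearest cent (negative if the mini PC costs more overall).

desktop PC: $0.00 + (246/1000) kW × 800 h × $0.19 = $0.00 + $37.392 = $37.392
mini PC: $161.15 + (40/1000) kW × 800 h × $0.19 = $161.15 + $6.08 = $167.23
Saving = $37.392 − $167.23 = −$129.838 → -$129.84

-$129.84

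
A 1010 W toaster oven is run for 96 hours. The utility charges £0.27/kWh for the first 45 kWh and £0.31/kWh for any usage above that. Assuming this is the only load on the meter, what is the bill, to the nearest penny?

Energy = 1.01 kW × 96 h = 96.96 kWh
Tier 1 (0–45 kWh): 45 × £0.27 = £12.15
Above 45 kWh: 51.96 × £0.31 = £16.1076
Bill = £28.26

£28.26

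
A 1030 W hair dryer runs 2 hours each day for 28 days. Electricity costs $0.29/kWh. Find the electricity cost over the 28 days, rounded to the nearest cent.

$16.73

Runtime = 2 h/day × 28 days = 56 h
Energy = 1.03 kW × 56 h = 57.68 kWh
Cost = 57.68 kWh × $0.29/kWh = $16.73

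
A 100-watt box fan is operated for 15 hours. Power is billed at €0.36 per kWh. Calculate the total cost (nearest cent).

€0.54

Energy = 0.1 kW × 15 h = 1.5 kWh
Cost = 1.5 kWh × €0.36/kWh = €0.54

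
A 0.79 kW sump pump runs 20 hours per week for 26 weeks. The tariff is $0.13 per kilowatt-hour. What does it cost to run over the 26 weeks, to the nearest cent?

$53.40

Runtime = 20 h/week × 26 weeks = 520 h
Energy = 0.79 kW × 520 h = 410.8 kWh
Cost = 410.8 kWh × $0.13/kWh = $53.40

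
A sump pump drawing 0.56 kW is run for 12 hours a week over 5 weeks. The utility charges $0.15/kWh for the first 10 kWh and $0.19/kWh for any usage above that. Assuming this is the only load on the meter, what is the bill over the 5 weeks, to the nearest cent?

$5.98

Runtime = 12 h/week × 5 weeks = 60 h
Energy = 0.56 kW × 60 h = 33.6 kWh
Tier 1 (0–10 kWh): 10 × $0.15 = $1.5
Above 10 kWh: 23.6 × $0.19 = $4.484
Bill = $5.98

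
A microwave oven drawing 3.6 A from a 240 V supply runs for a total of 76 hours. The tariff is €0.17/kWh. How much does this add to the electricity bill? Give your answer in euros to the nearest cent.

Power = 3.6 A × 240 V = 864 W = 0.864 kW
Energy = 0.864 kW × 76 h = 65.664 kWh
Cost = 65.664 kWh × €0.17/kWh = €11.16

€11.16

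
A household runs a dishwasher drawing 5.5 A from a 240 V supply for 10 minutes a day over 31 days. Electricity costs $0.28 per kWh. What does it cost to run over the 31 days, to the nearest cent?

$1.91

Power = 5.5 A × 240 V = 1320 W = 1.32 kW
Runtime = 10 min × 31 = 310 min = 5.166666… h
Energy = 1.32 kW × 5.166666… h = 6.82 kWh
Cost = 6.82 kWh × $0.28/kWh = $1.91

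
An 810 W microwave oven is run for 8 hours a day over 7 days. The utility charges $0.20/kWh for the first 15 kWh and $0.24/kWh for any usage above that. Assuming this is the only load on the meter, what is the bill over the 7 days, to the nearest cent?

Runtime = 8 h/day × 7 days = 56 h
Energy = 0.81 kW × 56 h = 45.36 kWh
Tier 1 (0–15 kWh): 15 × $0.20 = $3
Above 15 kWh: 30.36 × $0.24 = $7.2864
Bill = $10.29

$10.29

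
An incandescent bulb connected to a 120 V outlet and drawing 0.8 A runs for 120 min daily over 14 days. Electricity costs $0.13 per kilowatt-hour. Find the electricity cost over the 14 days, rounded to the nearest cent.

Power = 0.8 A × 120 V = 96 W = 0.096 kW
Runtime = 120 min × 14 = 1680 min = 28 h
Energy = 0.096 kW × 28 h = 2.688 kWh
Cost = 2.688 kWh × $0.13/kWh = $0.35

$0.35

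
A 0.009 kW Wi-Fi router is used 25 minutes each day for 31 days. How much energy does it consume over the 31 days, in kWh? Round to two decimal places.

Runtime = 25 min × 31 = 775 min = 12.916666… h
Energy = 0.009 kW × 12.916666… h = 0.11625 kWh ≈ 0.12 kWh

0.12 kWh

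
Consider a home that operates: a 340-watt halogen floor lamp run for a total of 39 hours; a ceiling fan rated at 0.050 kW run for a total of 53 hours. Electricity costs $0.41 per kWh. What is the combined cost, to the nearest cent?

halogen floor lamp: 0.34 kW × 39 h = 13.26 kWh
ceiling fan: 0.05 kW × 53 h = 2.65 kWh
Total energy = 15.91 kWh
Cost = 15.91 × $0.41 = $6.52

$6.52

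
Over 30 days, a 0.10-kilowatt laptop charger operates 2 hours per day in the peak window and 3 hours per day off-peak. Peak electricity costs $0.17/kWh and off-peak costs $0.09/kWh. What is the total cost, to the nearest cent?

Peak energy = 0.1 kW × 2 h × 30 = 6 kWh
Off-peak energy = 0.1 kW × 3 h × 30 = 9 kWh
Cost = 6 × $0.17 + 9 × $0.09 = $1.02 + $0.81 = $1.83

$1.83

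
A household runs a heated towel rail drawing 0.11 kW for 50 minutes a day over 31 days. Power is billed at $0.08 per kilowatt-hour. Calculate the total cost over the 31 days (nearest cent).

Runtime = 50 min × 31 = 1550 min = 25.833333… h
Energy = 0.11 kW × 25.833333… h = 2.841666… kWh
Cost = 2.841666… kWh × $0.08/kWh = $0.23

$0.23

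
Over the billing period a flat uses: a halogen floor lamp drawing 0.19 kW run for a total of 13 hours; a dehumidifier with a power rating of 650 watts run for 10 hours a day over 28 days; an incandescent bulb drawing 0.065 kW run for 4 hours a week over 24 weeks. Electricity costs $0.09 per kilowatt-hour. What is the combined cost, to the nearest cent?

$17.16

halogen floor lamp: 0.19 kW × 13 h = 2.47 kWh
dehumidifier: Runtime = 10 h/day × 28 days = 280 h
dehumidifier: 0.65 kW × 280 h = 182 kWh
incandescent bulb: Runtime = 4 h/week × 24 weeks = 96 h
incandescent bulb: 0.065 kW × 96 h = 6.24 kWh
Total energy = 190.71 kWh
Cost = 190.71 × $0.09 = $17.16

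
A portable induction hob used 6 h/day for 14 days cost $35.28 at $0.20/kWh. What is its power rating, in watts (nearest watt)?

Energy = $35.28 ÷ $0.20/kWh = 176.4 kWh
Runtime = 6 h/day × 14 days = 84 h
Power = 176.4 kWh ÷ 84 h = 2.1 kW = 2100 W

2100 W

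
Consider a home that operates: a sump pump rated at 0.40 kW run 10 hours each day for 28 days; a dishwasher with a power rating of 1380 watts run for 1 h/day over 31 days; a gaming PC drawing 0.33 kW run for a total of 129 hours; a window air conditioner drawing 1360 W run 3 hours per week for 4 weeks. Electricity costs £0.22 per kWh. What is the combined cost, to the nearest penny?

£47.01

sump pump: Runtime = 10 h/day × 28 days = 280 h
sump pump: 0.4 kW × 280 h = 112 kWh
dishwasher: Runtime = 1 h/day × 31 days = 31 h
dishwasher: 1.38 kW × 31 h = 42.78 kWh
gaming PC: 0.33 kW × 129 h = 42.57 kWh
window air conditioner: Runtime = 3 h/week × 4 weeks = 12 h
window air conditioner: 1.36 kW × 12 h = 16.32 kWh
Total energy = 213.67 kWh
Cost = 213.67 × £0.22 = £47.01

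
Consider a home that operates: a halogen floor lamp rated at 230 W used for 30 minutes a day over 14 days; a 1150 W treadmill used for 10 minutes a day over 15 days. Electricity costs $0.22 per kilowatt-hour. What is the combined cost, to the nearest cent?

halogen floor lamp: Runtime = 30 min × 14 = 420 min = 7 h
halogen floor lamp: 0.23 kW × 7 h = 1.61 kWh
treadmill: Runtime = 10 min × 15 = 150 min = 2.5 h
treadmill: 1.15 kW × 2.5 h = 2.875 kWh
Total energy = 4.485 kWh
Cost = 4.485 × $0.22 = $0.99

$0.99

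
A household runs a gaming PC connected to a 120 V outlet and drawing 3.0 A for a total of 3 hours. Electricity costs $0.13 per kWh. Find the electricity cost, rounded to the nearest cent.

Power = 3.0 A × 120 V = 360 W = 0.36 kW
Energy = 0.36 kW × 3 h = 1.08 kWh
Cost = 1.08 kWh × $0.13/kWh = $0.14

$0.14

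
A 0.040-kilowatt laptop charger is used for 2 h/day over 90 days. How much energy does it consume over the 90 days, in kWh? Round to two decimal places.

Runtime = 2 h/day × 90 days = 180 h
Energy = 0.04 kW × 180 h = 7.2 kWh

7.20 kWh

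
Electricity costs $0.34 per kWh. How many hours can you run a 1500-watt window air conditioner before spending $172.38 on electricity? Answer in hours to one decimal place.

338.0 h

Energy available = $172.38 ÷ $0.34/kWh = 507 kWh
Hours = 507 kWh ÷ 1.5 kW = 338.0 h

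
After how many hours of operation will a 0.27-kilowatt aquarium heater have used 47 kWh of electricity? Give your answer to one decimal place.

Hours = 47 kWh ÷ 0.27 kW = 174.1 h

174.1 h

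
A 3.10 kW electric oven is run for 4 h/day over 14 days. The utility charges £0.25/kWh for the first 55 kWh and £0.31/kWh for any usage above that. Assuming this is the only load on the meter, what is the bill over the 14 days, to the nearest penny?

£50.52

Runtime = 4 h/day × 14 days = 56 h
Energy = 3.1 kW × 56 h = 173.6 kWh
Tier 1 (0–55 kWh): 55 × £0.25 = £13.75
Above 55 kWh: 118.6 × £0.31 = £36.766
Bill = £50.52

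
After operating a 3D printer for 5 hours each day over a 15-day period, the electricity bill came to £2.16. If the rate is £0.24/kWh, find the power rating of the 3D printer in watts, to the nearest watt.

120 W

Energy = £2.16 ÷ £0.24/kWh = 9 kWh
Runtime = 5 h/day × 15 days = 75 h
Power = 9 kWh ÷ 75 h = 0.12 kW = 120 W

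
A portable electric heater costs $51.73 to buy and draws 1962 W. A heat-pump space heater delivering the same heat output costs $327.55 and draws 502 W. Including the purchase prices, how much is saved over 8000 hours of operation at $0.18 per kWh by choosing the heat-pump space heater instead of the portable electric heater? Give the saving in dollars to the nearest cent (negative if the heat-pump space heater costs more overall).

portable electric heater: $51.73 + (1962/1000) kW × 8000 h × $0.18 = $51.73 + $2825.28 = $2877.01
heat-pump space heater: $327.55 + (502/1000) kW × 8000 h × $0.18 = $327.55 + $722.88 = $1050.43
Saving = $2877.01 − $1050.43 = $1826.58

$1826.58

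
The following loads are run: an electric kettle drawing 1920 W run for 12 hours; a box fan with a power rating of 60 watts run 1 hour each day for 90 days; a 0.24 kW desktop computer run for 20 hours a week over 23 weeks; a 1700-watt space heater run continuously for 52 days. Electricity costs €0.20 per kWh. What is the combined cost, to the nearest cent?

€452.09

electric kettle: 1.92 kW × 12 h = 23.04 kWh
box fan: Runtime = 1 h/day × 90 days = 90 h
box fan: 0.06 kW × 90 h = 5.4 kWh
desktop computer: Runtime = 20 h/week × 23 weeks = 460 h
desktop computer: 0.24 kW × 460 h = 110.4 kWh
space heater: Runtime = 24 h × 52 = 1248 h
space heater: 1.7 kW × 1248 h = 2121.6 kWh
Total energy = 2260.44 kWh
Cost = 2260.44 × €0.20 = €452.09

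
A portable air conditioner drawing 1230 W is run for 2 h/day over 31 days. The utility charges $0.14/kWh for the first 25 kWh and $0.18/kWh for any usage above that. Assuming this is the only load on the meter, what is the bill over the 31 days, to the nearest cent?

Runtime = 2 h/day × 31 days = 62 h
Energy = 1.23 kW × 62 h = 76.26 kWh
Tier 1 (0–25 kWh): 25 × $0.14 = $3.5
Above 25 kWh: 51.26 × $0.18 = $9.2268
Bill = $12.73

$12.73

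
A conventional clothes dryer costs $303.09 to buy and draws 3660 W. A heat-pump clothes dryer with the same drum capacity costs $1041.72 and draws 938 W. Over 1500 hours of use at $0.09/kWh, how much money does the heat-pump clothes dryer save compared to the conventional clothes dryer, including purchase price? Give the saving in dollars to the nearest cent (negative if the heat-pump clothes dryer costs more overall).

-$371.16

conventional clothes dryer: $303.09 + (3660/1000) kW × 1500 h × $0.09 = $303.09 + $494.1 = $797.19
heat-pump clothes dryer: $1041.72 + (938/1000) kW × 1500 h × $0.09 = $1041.72 + $126.63 = $1168.35
Saving = $797.19 − $1168.35 = −$371.16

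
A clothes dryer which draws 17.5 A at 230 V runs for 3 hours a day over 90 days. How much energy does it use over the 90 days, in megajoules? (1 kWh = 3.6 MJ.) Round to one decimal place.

3912.3 MJ

Power = 17.5 A × 230 V = 4025 W = 4.025 kW
Runtime = 3 h/day × 90 days = 270 h
Energy = 4.025 kW × 270 h = 1086.75 kWh
= 1086.75 × 3.6 MJ = 3912.3 MJ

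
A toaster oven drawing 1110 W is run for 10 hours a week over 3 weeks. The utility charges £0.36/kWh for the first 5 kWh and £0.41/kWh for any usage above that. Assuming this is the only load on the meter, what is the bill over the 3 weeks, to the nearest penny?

Runtime = 10 h/week × 3 weeks = 30 h
Energy = 1.11 kW × 30 h = 33.3 kWh
Tier 1 (0–5 kWh): 5 × £0.36 = £1.8
Above 5 kWh: 28.3 × £0.41 = £11.603
Bill = £13.40

£13.40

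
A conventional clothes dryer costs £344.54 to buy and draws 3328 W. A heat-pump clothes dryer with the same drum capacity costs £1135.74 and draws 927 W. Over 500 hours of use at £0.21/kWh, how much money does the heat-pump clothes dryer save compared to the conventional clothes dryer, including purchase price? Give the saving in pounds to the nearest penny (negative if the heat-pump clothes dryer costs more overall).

-£539.10

conventional clothes dryer: £344.54 + (3328/1000) kW × 500 h × £0.21 = £344.54 + £349.44 = £693.98
heat-pump clothes dryer: £1135.74 + (927/1000) kW × 500 h × £0.21 = £1135.74 + £97.335 = £1233.075
Saving = £693.98 − £1233.075 = −£539.095 → -£539.10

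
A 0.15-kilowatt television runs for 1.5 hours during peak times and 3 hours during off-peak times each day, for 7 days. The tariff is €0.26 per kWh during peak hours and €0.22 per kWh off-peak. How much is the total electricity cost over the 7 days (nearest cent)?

€1.10

Peak energy = 0.15 kW × 1.5 h × 7 = 1.575 kWh
Off-peak energy = 0.15 kW × 3 h × 7 = 3.15 kWh
Cost = 1.575 × €0.26 + 3.15 × €0.22 = €0.4095 + €0.693 = €1.10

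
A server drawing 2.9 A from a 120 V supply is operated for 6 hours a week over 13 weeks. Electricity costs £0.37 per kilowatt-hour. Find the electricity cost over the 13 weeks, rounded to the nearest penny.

Power = 2.9 A × 120 V = 348 W = 0.348 kW
Runtime = 6 h/week × 13 weeks = 78 h
Energy = 0.348 kW × 78 h = 27.144 kWh
Cost = 27.144 kWh × £0.37/kWh = £10.04

£10.04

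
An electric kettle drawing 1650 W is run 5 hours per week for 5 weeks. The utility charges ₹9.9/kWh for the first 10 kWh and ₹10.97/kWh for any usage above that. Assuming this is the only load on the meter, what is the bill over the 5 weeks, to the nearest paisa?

Runtime = 5 h/week × 5 weeks = 25 h
Energy = 1.65 kW × 25 h = 41.25 kWh
Tier 1 (0–10 kWh): 10 × ₹9.9 = ₹99
Above 10 kWh: 31.25 × ₹10.97 = ₹342.8125
Bill = ₹441.81

₹441.81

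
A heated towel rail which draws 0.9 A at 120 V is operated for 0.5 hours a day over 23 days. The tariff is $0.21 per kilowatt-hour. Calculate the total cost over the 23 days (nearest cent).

$0.26

Power = 0.9 A × 120 V = 108 W = 0.108 kW
Runtime = 0.5 h/day × 23 days = 11.5 h
Energy = 0.108 kW × 11.5 h = 1.242 kWh
Cost = 1.242 kWh × $0.21/kWh = $0.26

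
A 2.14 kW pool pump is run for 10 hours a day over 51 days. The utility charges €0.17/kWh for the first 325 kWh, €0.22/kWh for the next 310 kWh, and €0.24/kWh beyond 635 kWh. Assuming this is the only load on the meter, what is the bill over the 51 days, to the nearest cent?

€232.99

Runtime = 10 h/day × 51 days = 510 h
Energy = 2.14 kW × 510 h = 1091.4 kWh
Tier 1 (0–325 kWh): 325 × €0.17 = €55.25
Tier 2 (325–635 kWh): 310 × €0.22 = €68.2
Above 635 kWh: 456.4 × €0.24 = €109.536
Bill = €232.99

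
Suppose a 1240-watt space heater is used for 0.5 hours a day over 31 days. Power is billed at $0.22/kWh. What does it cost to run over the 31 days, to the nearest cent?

$4.23

Runtime = 0.5 h/day × 31 days = 15.5 h
Energy = 1.24 kW × 15.5 h = 19.22 kWh
Cost = 19.22 kWh × $0.22/kWh = $4.23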